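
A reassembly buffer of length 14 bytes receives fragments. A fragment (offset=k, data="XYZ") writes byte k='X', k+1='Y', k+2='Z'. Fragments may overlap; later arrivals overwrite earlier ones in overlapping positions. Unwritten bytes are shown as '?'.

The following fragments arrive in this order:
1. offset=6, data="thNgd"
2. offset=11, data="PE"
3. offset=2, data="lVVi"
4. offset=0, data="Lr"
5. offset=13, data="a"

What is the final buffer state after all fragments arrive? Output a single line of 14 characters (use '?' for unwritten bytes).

Answer: LrlVVithNgdPEa

Derivation:
Fragment 1: offset=6 data="thNgd" -> buffer=??????thNgd???
Fragment 2: offset=11 data="PE" -> buffer=??????thNgdPE?
Fragment 3: offset=2 data="lVVi" -> buffer=??lVVithNgdPE?
Fragment 4: offset=0 data="Lr" -> buffer=LrlVVithNgdPE?
Fragment 5: offset=13 data="a" -> buffer=LrlVVithNgdPEa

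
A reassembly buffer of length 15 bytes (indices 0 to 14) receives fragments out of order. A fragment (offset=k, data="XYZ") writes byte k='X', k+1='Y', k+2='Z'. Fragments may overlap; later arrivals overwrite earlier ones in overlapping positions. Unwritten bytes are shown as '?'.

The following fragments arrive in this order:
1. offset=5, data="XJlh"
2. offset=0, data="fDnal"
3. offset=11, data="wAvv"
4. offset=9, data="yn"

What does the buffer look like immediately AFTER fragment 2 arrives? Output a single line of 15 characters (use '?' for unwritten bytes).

Fragment 1: offset=5 data="XJlh" -> buffer=?????XJlh??????
Fragment 2: offset=0 data="fDnal" -> buffer=fDnalXJlh??????

Answer: fDnalXJlh??????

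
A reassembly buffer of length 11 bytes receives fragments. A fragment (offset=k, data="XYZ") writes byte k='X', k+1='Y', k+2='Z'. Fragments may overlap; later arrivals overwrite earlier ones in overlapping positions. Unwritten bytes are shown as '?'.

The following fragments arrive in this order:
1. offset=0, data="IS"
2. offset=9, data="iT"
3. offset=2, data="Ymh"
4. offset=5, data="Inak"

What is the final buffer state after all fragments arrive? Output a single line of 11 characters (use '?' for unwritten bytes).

Fragment 1: offset=0 data="IS" -> buffer=IS?????????
Fragment 2: offset=9 data="iT" -> buffer=IS???????iT
Fragment 3: offset=2 data="Ymh" -> buffer=ISYmh????iT
Fragment 4: offset=5 data="Inak" -> buffer=ISYmhInakiT

Answer: ISYmhInakiT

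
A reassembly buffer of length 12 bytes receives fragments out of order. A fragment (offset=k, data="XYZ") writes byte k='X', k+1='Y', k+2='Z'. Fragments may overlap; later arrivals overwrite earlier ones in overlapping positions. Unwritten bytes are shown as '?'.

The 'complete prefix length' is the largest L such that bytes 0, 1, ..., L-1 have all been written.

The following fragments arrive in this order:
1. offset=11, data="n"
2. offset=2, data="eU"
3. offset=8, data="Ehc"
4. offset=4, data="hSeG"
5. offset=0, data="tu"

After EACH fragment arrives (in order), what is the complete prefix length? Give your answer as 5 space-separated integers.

Answer: 0 0 0 0 12

Derivation:
Fragment 1: offset=11 data="n" -> buffer=???????????n -> prefix_len=0
Fragment 2: offset=2 data="eU" -> buffer=??eU???????n -> prefix_len=0
Fragment 3: offset=8 data="Ehc" -> buffer=??eU????Ehcn -> prefix_len=0
Fragment 4: offset=4 data="hSeG" -> buffer=??eUhSeGEhcn -> prefix_len=0
Fragment 5: offset=0 data="tu" -> buffer=tueUhSeGEhcn -> prefix_len=12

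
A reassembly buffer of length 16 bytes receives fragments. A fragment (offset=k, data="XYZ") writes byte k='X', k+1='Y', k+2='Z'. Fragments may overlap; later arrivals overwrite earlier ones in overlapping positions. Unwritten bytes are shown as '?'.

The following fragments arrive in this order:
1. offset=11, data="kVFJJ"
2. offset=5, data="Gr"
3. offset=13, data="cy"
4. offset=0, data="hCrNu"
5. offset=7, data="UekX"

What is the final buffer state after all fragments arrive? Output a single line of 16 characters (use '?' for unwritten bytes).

Fragment 1: offset=11 data="kVFJJ" -> buffer=???????????kVFJJ
Fragment 2: offset=5 data="Gr" -> buffer=?????Gr????kVFJJ
Fragment 3: offset=13 data="cy" -> buffer=?????Gr????kVcyJ
Fragment 4: offset=0 data="hCrNu" -> buffer=hCrNuGr????kVcyJ
Fragment 5: offset=7 data="UekX" -> buffer=hCrNuGrUekXkVcyJ

Answer: hCrNuGrUekXkVcyJ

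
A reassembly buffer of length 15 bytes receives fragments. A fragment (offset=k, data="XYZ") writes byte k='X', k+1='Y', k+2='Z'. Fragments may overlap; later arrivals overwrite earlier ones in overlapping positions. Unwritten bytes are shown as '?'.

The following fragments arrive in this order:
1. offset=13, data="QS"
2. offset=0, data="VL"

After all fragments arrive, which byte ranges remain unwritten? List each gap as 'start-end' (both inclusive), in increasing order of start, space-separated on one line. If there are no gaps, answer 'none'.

Answer: 2-12

Derivation:
Fragment 1: offset=13 len=2
Fragment 2: offset=0 len=2
Gaps: 2-12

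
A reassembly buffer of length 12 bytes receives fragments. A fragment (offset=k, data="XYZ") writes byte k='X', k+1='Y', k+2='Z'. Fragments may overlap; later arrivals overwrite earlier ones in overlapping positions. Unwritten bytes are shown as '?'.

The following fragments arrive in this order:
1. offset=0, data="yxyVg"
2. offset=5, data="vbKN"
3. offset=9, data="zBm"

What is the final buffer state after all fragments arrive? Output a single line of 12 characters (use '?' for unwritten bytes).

Fragment 1: offset=0 data="yxyVg" -> buffer=yxyVg???????
Fragment 2: offset=5 data="vbKN" -> buffer=yxyVgvbKN???
Fragment 3: offset=9 data="zBm" -> buffer=yxyVgvbKNzBm

Answer: yxyVgvbKNzBm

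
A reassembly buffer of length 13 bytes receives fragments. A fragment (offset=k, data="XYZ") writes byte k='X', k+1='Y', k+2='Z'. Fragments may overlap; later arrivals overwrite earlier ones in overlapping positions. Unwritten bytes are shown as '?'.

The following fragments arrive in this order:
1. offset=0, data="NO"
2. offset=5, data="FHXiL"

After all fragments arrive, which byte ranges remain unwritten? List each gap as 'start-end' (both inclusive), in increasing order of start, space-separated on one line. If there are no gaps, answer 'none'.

Answer: 2-4 10-12

Derivation:
Fragment 1: offset=0 len=2
Fragment 2: offset=5 len=5
Gaps: 2-4 10-12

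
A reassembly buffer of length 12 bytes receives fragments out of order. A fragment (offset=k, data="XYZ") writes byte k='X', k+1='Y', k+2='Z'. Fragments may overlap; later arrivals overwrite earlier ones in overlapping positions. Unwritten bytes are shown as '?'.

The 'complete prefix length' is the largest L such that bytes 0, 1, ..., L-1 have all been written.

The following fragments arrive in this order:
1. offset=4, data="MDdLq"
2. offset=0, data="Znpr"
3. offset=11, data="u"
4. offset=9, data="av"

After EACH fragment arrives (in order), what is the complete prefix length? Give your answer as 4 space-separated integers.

Fragment 1: offset=4 data="MDdLq" -> buffer=????MDdLq??? -> prefix_len=0
Fragment 2: offset=0 data="Znpr" -> buffer=ZnprMDdLq??? -> prefix_len=9
Fragment 3: offset=11 data="u" -> buffer=ZnprMDdLq??u -> prefix_len=9
Fragment 4: offset=9 data="av" -> buffer=ZnprMDdLqavu -> prefix_len=12

Answer: 0 9 9 12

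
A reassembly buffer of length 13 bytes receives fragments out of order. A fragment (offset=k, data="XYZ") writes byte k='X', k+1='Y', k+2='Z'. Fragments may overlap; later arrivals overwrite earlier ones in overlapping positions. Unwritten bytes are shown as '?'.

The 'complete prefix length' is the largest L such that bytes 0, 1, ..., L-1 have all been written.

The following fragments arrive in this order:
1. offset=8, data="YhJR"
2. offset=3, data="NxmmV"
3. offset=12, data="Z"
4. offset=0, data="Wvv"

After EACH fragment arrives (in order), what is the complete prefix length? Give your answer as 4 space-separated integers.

Answer: 0 0 0 13

Derivation:
Fragment 1: offset=8 data="YhJR" -> buffer=????????YhJR? -> prefix_len=0
Fragment 2: offset=3 data="NxmmV" -> buffer=???NxmmVYhJR? -> prefix_len=0
Fragment 3: offset=12 data="Z" -> buffer=???NxmmVYhJRZ -> prefix_len=0
Fragment 4: offset=0 data="Wvv" -> buffer=WvvNxmmVYhJRZ -> prefix_len=13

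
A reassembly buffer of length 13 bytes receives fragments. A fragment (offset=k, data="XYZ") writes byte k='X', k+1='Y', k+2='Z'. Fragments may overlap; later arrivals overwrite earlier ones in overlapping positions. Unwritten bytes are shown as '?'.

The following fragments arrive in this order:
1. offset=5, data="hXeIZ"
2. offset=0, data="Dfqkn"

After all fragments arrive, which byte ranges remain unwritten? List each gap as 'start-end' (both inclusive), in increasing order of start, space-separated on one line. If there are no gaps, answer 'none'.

Fragment 1: offset=5 len=5
Fragment 2: offset=0 len=5
Gaps: 10-12

Answer: 10-12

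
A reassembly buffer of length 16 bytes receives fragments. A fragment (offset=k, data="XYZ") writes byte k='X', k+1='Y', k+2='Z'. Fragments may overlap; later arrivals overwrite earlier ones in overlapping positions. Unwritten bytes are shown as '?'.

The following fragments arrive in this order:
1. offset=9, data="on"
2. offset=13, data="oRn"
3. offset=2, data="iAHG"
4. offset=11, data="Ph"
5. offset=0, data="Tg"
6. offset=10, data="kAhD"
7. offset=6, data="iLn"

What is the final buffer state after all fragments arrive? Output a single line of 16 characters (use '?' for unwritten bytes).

Answer: TgiAHGiLnokAhDRn

Derivation:
Fragment 1: offset=9 data="on" -> buffer=?????????on?????
Fragment 2: offset=13 data="oRn" -> buffer=?????????on??oRn
Fragment 3: offset=2 data="iAHG" -> buffer=??iAHG???on??oRn
Fragment 4: offset=11 data="Ph" -> buffer=??iAHG???onPhoRn
Fragment 5: offset=0 data="Tg" -> buffer=TgiAHG???onPhoRn
Fragment 6: offset=10 data="kAhD" -> buffer=TgiAHG???okAhDRn
Fragment 7: offset=6 data="iLn" -> buffer=TgiAHGiLnokAhDRn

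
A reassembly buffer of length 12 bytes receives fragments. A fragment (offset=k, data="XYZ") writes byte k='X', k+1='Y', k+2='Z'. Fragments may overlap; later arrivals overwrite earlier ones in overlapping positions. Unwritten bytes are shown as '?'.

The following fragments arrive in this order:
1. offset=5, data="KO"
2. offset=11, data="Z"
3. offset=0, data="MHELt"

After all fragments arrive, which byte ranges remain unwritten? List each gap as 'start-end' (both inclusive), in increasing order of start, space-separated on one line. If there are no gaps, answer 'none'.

Answer: 7-10

Derivation:
Fragment 1: offset=5 len=2
Fragment 2: offset=11 len=1
Fragment 3: offset=0 len=5
Gaps: 7-10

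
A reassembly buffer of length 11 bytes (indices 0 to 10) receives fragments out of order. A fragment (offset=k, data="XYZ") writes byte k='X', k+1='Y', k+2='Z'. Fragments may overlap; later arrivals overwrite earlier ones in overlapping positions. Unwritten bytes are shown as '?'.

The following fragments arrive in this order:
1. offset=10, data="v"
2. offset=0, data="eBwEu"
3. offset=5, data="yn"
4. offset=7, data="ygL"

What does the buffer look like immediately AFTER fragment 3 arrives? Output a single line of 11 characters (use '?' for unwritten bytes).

Fragment 1: offset=10 data="v" -> buffer=??????????v
Fragment 2: offset=0 data="eBwEu" -> buffer=eBwEu?????v
Fragment 3: offset=5 data="yn" -> buffer=eBwEuyn???v

Answer: eBwEuyn???v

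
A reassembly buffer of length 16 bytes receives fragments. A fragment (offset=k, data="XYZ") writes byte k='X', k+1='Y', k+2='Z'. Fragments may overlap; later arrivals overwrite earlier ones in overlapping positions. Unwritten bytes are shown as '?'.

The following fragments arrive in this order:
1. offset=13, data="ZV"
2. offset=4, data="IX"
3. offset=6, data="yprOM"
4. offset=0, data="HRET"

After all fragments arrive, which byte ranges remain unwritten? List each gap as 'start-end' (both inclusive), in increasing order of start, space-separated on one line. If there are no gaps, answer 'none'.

Fragment 1: offset=13 len=2
Fragment 2: offset=4 len=2
Fragment 3: offset=6 len=5
Fragment 4: offset=0 len=4
Gaps: 11-12 15-15

Answer: 11-12 15-15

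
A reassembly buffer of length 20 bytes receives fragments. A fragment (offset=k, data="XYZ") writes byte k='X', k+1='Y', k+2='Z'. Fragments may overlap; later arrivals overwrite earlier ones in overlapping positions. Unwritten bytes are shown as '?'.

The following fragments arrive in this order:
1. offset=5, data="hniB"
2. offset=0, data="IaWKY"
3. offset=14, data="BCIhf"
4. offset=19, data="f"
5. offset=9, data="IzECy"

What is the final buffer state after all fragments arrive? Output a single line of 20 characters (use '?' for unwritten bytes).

Fragment 1: offset=5 data="hniB" -> buffer=?????hniB???????????
Fragment 2: offset=0 data="IaWKY" -> buffer=IaWKYhniB???????????
Fragment 3: offset=14 data="BCIhf" -> buffer=IaWKYhniB?????BCIhf?
Fragment 4: offset=19 data="f" -> buffer=IaWKYhniB?????BCIhff
Fragment 5: offset=9 data="IzECy" -> buffer=IaWKYhniBIzECyBCIhff

Answer: IaWKYhniBIzECyBCIhff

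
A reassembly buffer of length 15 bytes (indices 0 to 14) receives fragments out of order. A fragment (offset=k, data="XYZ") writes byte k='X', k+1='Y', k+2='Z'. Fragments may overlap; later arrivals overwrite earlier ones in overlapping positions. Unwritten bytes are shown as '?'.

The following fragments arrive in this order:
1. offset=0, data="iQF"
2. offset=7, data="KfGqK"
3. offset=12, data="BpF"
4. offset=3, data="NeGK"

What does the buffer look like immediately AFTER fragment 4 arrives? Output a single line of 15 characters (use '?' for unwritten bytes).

Answer: iQFNeGKKfGqKBpF

Derivation:
Fragment 1: offset=0 data="iQF" -> buffer=iQF????????????
Fragment 2: offset=7 data="KfGqK" -> buffer=iQF????KfGqK???
Fragment 3: offset=12 data="BpF" -> buffer=iQF????KfGqKBpF
Fragment 4: offset=3 data="NeGK" -> buffer=iQFNeGKKfGqKBpF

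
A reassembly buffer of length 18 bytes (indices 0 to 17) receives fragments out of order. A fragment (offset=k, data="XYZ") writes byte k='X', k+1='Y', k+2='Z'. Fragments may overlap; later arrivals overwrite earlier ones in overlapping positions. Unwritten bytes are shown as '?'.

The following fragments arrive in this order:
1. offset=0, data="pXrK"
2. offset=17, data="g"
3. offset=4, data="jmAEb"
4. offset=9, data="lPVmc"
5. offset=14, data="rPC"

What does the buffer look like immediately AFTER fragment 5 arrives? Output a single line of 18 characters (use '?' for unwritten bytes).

Fragment 1: offset=0 data="pXrK" -> buffer=pXrK??????????????
Fragment 2: offset=17 data="g" -> buffer=pXrK?????????????g
Fragment 3: offset=4 data="jmAEb" -> buffer=pXrKjmAEb????????g
Fragment 4: offset=9 data="lPVmc" -> buffer=pXrKjmAEblPVmc???g
Fragment 5: offset=14 data="rPC" -> buffer=pXrKjmAEblPVmcrPCg

Answer: pXrKjmAEblPVmcrPCg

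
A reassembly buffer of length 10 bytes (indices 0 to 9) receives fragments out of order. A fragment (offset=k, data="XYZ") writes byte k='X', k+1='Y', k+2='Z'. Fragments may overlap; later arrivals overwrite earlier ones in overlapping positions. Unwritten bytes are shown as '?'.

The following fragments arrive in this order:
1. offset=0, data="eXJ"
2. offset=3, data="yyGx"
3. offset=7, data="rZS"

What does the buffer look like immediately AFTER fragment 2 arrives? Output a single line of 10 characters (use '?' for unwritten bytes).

Answer: eXJyyGx???

Derivation:
Fragment 1: offset=0 data="eXJ" -> buffer=eXJ???????
Fragment 2: offset=3 data="yyGx" -> buffer=eXJyyGx???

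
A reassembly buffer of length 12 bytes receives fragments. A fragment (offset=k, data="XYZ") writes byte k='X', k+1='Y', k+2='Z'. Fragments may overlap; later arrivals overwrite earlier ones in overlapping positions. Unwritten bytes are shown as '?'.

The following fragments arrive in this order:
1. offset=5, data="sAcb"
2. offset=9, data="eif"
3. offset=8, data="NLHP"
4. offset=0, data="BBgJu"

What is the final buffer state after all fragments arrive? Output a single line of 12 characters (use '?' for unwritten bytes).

Answer: BBgJusAcNLHP

Derivation:
Fragment 1: offset=5 data="sAcb" -> buffer=?????sAcb???
Fragment 2: offset=9 data="eif" -> buffer=?????sAcbeif
Fragment 3: offset=8 data="NLHP" -> buffer=?????sAcNLHP
Fragment 4: offset=0 data="BBgJu" -> buffer=BBgJusAcNLHP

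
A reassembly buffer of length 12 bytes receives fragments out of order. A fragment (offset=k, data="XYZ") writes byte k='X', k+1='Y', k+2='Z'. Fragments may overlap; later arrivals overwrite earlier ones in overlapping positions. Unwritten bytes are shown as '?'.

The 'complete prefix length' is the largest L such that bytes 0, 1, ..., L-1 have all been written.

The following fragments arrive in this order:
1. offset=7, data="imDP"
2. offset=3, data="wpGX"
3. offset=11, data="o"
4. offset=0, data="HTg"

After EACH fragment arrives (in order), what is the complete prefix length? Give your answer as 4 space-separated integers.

Fragment 1: offset=7 data="imDP" -> buffer=???????imDP? -> prefix_len=0
Fragment 2: offset=3 data="wpGX" -> buffer=???wpGXimDP? -> prefix_len=0
Fragment 3: offset=11 data="o" -> buffer=???wpGXimDPo -> prefix_len=0
Fragment 4: offset=0 data="HTg" -> buffer=HTgwpGXimDPo -> prefix_len=12

Answer: 0 0 0 12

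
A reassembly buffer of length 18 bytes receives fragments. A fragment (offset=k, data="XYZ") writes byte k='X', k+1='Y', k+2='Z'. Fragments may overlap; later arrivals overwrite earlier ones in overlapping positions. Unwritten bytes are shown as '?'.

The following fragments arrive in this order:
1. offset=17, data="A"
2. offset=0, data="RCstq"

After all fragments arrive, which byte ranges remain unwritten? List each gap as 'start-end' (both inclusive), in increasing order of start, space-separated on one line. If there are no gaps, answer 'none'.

Answer: 5-16

Derivation:
Fragment 1: offset=17 len=1
Fragment 2: offset=0 len=5
Gaps: 5-16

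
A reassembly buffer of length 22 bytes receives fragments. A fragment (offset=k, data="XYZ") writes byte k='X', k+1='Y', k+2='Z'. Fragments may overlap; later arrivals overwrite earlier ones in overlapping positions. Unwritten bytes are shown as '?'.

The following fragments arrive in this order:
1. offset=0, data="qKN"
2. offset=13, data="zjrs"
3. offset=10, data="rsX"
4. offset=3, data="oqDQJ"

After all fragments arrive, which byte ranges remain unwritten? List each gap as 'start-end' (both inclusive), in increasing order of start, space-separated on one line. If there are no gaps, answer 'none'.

Fragment 1: offset=0 len=3
Fragment 2: offset=13 len=4
Fragment 3: offset=10 len=3
Fragment 4: offset=3 len=5
Gaps: 8-9 17-21

Answer: 8-9 17-21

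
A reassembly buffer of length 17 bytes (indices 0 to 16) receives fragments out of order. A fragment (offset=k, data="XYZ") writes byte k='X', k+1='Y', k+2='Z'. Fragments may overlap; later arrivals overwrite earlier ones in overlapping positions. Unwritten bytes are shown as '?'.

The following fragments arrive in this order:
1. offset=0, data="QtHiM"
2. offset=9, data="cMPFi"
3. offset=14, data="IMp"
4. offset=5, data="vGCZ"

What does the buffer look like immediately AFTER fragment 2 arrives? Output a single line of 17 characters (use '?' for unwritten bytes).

Fragment 1: offset=0 data="QtHiM" -> buffer=QtHiM????????????
Fragment 2: offset=9 data="cMPFi" -> buffer=QtHiM????cMPFi???

Answer: QtHiM????cMPFi???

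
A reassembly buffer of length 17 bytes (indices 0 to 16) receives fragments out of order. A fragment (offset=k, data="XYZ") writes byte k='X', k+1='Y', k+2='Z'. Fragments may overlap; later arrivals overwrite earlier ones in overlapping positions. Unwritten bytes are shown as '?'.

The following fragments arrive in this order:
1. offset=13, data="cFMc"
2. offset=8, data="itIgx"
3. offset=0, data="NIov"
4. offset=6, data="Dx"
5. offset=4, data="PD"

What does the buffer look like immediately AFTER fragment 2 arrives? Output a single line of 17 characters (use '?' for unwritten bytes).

Answer: ????????itIgxcFMc

Derivation:
Fragment 1: offset=13 data="cFMc" -> buffer=?????????????cFMc
Fragment 2: offset=8 data="itIgx" -> buffer=????????itIgxcFMc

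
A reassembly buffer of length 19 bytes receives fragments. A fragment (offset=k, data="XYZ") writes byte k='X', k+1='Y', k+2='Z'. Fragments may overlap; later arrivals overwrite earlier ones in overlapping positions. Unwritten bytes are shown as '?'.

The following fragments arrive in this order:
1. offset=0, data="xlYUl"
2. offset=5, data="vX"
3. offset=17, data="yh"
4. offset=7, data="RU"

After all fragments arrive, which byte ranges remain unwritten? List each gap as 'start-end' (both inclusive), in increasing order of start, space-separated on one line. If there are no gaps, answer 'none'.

Answer: 9-16

Derivation:
Fragment 1: offset=0 len=5
Fragment 2: offset=5 len=2
Fragment 3: offset=17 len=2
Fragment 4: offset=7 len=2
Gaps: 9-16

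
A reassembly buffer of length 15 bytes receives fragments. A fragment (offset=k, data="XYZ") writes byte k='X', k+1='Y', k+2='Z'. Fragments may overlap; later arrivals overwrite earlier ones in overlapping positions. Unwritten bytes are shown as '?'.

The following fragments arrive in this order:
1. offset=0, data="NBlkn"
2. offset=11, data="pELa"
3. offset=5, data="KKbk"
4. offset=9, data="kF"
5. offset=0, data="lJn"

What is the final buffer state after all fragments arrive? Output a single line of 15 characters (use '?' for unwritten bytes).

Fragment 1: offset=0 data="NBlkn" -> buffer=NBlkn??????????
Fragment 2: offset=11 data="pELa" -> buffer=NBlkn??????pELa
Fragment 3: offset=5 data="KKbk" -> buffer=NBlknKKbk??pELa
Fragment 4: offset=9 data="kF" -> buffer=NBlknKKbkkFpELa
Fragment 5: offset=0 data="lJn" -> buffer=lJnknKKbkkFpELa

Answer: lJnknKKbkkFpELa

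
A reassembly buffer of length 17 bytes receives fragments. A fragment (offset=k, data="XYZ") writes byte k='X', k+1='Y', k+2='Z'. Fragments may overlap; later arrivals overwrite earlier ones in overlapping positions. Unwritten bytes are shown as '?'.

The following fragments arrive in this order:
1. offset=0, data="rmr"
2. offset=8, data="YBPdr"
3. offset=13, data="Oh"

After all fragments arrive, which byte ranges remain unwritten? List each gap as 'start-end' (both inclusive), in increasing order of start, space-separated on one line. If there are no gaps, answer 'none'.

Answer: 3-7 15-16

Derivation:
Fragment 1: offset=0 len=3
Fragment 2: offset=8 len=5
Fragment 3: offset=13 len=2
Gaps: 3-7 15-16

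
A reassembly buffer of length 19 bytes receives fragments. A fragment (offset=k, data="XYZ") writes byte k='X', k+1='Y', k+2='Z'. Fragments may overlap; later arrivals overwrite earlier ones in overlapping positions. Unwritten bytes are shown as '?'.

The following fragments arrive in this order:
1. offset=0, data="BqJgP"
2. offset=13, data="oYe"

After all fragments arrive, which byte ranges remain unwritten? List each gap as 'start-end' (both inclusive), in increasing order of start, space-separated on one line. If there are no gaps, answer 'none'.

Answer: 5-12 16-18

Derivation:
Fragment 1: offset=0 len=5
Fragment 2: offset=13 len=3
Gaps: 5-12 16-18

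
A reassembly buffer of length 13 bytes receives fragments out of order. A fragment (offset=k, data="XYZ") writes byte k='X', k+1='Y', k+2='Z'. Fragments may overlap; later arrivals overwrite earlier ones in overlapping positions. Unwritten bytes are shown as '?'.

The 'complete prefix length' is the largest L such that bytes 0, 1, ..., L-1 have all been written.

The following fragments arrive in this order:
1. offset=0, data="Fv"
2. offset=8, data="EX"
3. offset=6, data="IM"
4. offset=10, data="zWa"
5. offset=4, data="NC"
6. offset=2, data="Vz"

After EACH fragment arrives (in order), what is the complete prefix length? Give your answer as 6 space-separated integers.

Answer: 2 2 2 2 2 13

Derivation:
Fragment 1: offset=0 data="Fv" -> buffer=Fv??????????? -> prefix_len=2
Fragment 2: offset=8 data="EX" -> buffer=Fv??????EX??? -> prefix_len=2
Fragment 3: offset=6 data="IM" -> buffer=Fv????IMEX??? -> prefix_len=2
Fragment 4: offset=10 data="zWa" -> buffer=Fv????IMEXzWa -> prefix_len=2
Fragment 5: offset=4 data="NC" -> buffer=Fv??NCIMEXzWa -> prefix_len=2
Fragment 6: offset=2 data="Vz" -> buffer=FvVzNCIMEXzWa -> prefix_len=13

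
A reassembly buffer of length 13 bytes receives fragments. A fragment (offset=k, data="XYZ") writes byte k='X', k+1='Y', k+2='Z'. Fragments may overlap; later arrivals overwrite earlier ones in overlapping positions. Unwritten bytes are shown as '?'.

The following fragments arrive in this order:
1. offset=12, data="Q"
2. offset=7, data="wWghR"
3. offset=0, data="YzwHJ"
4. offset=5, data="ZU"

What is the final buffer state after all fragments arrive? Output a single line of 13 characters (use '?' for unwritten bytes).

Answer: YzwHJZUwWghRQ

Derivation:
Fragment 1: offset=12 data="Q" -> buffer=????????????Q
Fragment 2: offset=7 data="wWghR" -> buffer=???????wWghRQ
Fragment 3: offset=0 data="YzwHJ" -> buffer=YzwHJ??wWghRQ
Fragment 4: offset=5 data="ZU" -> buffer=YzwHJZUwWghRQ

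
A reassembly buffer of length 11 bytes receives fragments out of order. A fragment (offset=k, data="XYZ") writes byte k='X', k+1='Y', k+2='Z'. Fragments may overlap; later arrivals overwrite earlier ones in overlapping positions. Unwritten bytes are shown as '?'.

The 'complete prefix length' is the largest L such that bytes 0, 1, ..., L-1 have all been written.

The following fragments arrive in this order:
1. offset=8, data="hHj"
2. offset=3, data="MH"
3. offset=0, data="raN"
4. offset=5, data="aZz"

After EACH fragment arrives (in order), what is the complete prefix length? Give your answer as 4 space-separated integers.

Fragment 1: offset=8 data="hHj" -> buffer=????????hHj -> prefix_len=0
Fragment 2: offset=3 data="MH" -> buffer=???MH???hHj -> prefix_len=0
Fragment 3: offset=0 data="raN" -> buffer=raNMH???hHj -> prefix_len=5
Fragment 4: offset=5 data="aZz" -> buffer=raNMHaZzhHj -> prefix_len=11

Answer: 0 0 5 11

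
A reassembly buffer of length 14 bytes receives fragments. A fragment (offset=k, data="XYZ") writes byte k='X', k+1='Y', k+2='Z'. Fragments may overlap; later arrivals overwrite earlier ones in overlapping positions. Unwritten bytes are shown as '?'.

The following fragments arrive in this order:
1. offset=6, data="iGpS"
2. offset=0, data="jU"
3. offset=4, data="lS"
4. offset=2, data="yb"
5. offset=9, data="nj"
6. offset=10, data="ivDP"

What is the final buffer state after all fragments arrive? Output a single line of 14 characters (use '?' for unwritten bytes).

Answer: jUyblSiGpnivDP

Derivation:
Fragment 1: offset=6 data="iGpS" -> buffer=??????iGpS????
Fragment 2: offset=0 data="jU" -> buffer=jU????iGpS????
Fragment 3: offset=4 data="lS" -> buffer=jU??lSiGpS????
Fragment 4: offset=2 data="yb" -> buffer=jUyblSiGpS????
Fragment 5: offset=9 data="nj" -> buffer=jUyblSiGpnj???
Fragment 6: offset=10 data="ivDP" -> buffer=jUyblSiGpnivDP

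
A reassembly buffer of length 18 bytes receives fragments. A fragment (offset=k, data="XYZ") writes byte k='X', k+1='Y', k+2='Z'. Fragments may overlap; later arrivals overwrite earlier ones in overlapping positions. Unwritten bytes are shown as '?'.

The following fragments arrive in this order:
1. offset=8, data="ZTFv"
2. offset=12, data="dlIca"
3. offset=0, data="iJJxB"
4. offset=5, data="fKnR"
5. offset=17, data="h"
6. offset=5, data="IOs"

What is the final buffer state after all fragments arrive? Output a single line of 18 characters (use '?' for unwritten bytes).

Answer: iJJxBIOsRTFvdlIcah

Derivation:
Fragment 1: offset=8 data="ZTFv" -> buffer=????????ZTFv??????
Fragment 2: offset=12 data="dlIca" -> buffer=????????ZTFvdlIca?
Fragment 3: offset=0 data="iJJxB" -> buffer=iJJxB???ZTFvdlIca?
Fragment 4: offset=5 data="fKnR" -> buffer=iJJxBfKnRTFvdlIca?
Fragment 5: offset=17 data="h" -> buffer=iJJxBfKnRTFvdlIcah
Fragment 6: offset=5 data="IOs" -> buffer=iJJxBIOsRTFvdlIcah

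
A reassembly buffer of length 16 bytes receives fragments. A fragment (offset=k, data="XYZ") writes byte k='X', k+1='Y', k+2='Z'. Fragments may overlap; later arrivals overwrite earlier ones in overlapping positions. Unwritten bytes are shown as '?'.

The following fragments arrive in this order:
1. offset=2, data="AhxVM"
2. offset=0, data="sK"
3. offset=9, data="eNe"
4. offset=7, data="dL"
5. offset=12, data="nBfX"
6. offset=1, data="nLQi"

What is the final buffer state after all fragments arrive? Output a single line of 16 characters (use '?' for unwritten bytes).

Answer: snLQiVMdLeNenBfX

Derivation:
Fragment 1: offset=2 data="AhxVM" -> buffer=??AhxVM?????????
Fragment 2: offset=0 data="sK" -> buffer=sKAhxVM?????????
Fragment 3: offset=9 data="eNe" -> buffer=sKAhxVM??eNe????
Fragment 4: offset=7 data="dL" -> buffer=sKAhxVMdLeNe????
Fragment 5: offset=12 data="nBfX" -> buffer=sKAhxVMdLeNenBfX
Fragment 6: offset=1 data="nLQi" -> buffer=snLQiVMdLeNenBfX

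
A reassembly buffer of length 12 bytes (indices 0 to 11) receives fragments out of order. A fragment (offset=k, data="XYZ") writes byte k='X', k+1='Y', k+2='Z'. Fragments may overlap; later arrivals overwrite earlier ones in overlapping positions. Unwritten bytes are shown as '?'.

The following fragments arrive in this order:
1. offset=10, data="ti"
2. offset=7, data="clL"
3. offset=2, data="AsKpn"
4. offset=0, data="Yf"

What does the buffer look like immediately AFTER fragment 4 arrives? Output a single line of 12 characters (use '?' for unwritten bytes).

Answer: YfAsKpnclLti

Derivation:
Fragment 1: offset=10 data="ti" -> buffer=??????????ti
Fragment 2: offset=7 data="clL" -> buffer=???????clLti
Fragment 3: offset=2 data="AsKpn" -> buffer=??AsKpnclLti
Fragment 4: offset=0 data="Yf" -> buffer=YfAsKpnclLti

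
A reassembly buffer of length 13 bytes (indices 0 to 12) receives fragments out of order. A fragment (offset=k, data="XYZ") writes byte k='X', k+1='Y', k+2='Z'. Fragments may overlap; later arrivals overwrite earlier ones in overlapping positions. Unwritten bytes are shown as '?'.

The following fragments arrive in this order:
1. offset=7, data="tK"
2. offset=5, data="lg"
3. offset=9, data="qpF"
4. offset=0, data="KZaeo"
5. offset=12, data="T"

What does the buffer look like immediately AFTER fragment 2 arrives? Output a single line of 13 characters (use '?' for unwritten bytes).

Fragment 1: offset=7 data="tK" -> buffer=???????tK????
Fragment 2: offset=5 data="lg" -> buffer=?????lgtK????

Answer: ?????lgtK????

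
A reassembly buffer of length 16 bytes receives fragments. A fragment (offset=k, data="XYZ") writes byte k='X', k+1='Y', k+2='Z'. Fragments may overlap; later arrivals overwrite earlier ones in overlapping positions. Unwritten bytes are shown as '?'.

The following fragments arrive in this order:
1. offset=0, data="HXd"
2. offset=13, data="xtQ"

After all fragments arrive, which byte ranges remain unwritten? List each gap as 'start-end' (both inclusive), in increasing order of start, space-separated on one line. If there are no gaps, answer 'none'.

Fragment 1: offset=0 len=3
Fragment 2: offset=13 len=3
Gaps: 3-12

Answer: 3-12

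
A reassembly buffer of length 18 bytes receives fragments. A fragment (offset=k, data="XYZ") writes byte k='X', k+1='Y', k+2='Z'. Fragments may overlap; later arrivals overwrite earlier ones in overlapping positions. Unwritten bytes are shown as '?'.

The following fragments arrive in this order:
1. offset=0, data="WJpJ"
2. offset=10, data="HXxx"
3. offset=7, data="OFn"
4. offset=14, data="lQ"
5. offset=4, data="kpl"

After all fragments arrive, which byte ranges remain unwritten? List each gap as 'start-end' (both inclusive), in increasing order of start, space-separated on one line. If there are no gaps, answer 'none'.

Fragment 1: offset=0 len=4
Fragment 2: offset=10 len=4
Fragment 3: offset=7 len=3
Fragment 4: offset=14 len=2
Fragment 5: offset=4 len=3
Gaps: 16-17

Answer: 16-17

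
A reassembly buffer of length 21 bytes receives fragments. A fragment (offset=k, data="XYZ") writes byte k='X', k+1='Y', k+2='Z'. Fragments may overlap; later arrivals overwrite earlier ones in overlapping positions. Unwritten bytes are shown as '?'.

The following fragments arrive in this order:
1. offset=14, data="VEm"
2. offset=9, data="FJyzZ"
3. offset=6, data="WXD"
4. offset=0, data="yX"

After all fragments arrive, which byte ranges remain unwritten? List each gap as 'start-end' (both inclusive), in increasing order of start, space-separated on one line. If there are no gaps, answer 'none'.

Answer: 2-5 17-20

Derivation:
Fragment 1: offset=14 len=3
Fragment 2: offset=9 len=5
Fragment 3: offset=6 len=3
Fragment 4: offset=0 len=2
Gaps: 2-5 17-20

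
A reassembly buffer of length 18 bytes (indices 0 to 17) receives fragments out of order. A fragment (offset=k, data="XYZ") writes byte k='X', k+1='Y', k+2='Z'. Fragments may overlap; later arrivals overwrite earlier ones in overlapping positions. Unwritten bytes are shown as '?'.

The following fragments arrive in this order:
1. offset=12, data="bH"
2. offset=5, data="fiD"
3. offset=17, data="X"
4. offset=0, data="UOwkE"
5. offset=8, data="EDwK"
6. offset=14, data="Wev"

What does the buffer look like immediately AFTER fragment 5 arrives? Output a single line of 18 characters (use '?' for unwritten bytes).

Fragment 1: offset=12 data="bH" -> buffer=????????????bH????
Fragment 2: offset=5 data="fiD" -> buffer=?????fiD????bH????
Fragment 3: offset=17 data="X" -> buffer=?????fiD????bH???X
Fragment 4: offset=0 data="UOwkE" -> buffer=UOwkEfiD????bH???X
Fragment 5: offset=8 data="EDwK" -> buffer=UOwkEfiDEDwKbH???X

Answer: UOwkEfiDEDwKbH???X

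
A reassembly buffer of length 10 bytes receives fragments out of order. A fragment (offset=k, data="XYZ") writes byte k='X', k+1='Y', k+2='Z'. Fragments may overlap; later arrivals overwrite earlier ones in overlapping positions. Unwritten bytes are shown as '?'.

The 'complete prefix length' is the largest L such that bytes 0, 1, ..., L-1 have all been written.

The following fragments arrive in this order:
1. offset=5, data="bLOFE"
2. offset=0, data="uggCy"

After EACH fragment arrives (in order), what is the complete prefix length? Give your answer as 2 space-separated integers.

Fragment 1: offset=5 data="bLOFE" -> buffer=?????bLOFE -> prefix_len=0
Fragment 2: offset=0 data="uggCy" -> buffer=uggCybLOFE -> prefix_len=10

Answer: 0 10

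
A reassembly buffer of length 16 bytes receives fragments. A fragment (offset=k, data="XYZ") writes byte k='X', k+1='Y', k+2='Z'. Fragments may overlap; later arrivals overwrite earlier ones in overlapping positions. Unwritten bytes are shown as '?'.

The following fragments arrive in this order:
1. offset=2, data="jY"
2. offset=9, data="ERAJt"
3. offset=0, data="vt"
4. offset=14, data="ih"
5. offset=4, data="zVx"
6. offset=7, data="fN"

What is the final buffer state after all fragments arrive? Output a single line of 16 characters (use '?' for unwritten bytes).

Fragment 1: offset=2 data="jY" -> buffer=??jY????????????
Fragment 2: offset=9 data="ERAJt" -> buffer=??jY?????ERAJt??
Fragment 3: offset=0 data="vt" -> buffer=vtjY?????ERAJt??
Fragment 4: offset=14 data="ih" -> buffer=vtjY?????ERAJtih
Fragment 5: offset=4 data="zVx" -> buffer=vtjYzVx??ERAJtih
Fragment 6: offset=7 data="fN" -> buffer=vtjYzVxfNERAJtih

Answer: vtjYzVxfNERAJtih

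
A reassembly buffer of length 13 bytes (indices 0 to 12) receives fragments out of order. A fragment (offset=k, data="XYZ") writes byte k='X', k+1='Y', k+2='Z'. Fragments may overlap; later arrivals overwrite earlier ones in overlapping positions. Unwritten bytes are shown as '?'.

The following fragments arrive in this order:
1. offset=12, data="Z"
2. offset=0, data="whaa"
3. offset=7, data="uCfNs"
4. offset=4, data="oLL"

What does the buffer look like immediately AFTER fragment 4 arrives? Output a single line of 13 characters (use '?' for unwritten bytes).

Fragment 1: offset=12 data="Z" -> buffer=????????????Z
Fragment 2: offset=0 data="whaa" -> buffer=whaa????????Z
Fragment 3: offset=7 data="uCfNs" -> buffer=whaa???uCfNsZ
Fragment 4: offset=4 data="oLL" -> buffer=whaaoLLuCfNsZ

Answer: whaaoLLuCfNsZ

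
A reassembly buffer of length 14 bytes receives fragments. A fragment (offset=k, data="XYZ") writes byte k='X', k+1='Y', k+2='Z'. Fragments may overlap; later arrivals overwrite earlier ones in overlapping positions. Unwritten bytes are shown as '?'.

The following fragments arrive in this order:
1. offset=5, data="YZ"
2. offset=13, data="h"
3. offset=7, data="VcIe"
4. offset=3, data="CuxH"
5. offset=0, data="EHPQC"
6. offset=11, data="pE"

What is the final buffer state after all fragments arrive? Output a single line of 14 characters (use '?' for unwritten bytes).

Answer: EHPQCxHVcIepEh

Derivation:
Fragment 1: offset=5 data="YZ" -> buffer=?????YZ???????
Fragment 2: offset=13 data="h" -> buffer=?????YZ??????h
Fragment 3: offset=7 data="VcIe" -> buffer=?????YZVcIe??h
Fragment 4: offset=3 data="CuxH" -> buffer=???CuxHVcIe??h
Fragment 5: offset=0 data="EHPQC" -> buffer=EHPQCxHVcIe??h
Fragment 6: offset=11 data="pE" -> buffer=EHPQCxHVcIepEh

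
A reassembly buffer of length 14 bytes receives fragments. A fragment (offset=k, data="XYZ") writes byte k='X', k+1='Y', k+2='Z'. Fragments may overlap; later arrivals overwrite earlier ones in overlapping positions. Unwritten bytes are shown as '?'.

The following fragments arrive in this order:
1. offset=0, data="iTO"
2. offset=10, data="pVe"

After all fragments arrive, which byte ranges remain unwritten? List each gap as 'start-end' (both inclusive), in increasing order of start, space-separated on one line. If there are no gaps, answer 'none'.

Fragment 1: offset=0 len=3
Fragment 2: offset=10 len=3
Gaps: 3-9 13-13

Answer: 3-9 13-13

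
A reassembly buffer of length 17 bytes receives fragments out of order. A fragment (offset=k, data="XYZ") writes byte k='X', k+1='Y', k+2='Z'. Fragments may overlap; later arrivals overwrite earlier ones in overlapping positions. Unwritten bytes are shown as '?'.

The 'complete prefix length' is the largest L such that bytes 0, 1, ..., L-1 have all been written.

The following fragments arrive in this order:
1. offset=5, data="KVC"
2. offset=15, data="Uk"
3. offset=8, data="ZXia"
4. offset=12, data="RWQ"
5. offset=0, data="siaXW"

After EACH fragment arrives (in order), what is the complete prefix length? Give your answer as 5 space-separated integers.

Fragment 1: offset=5 data="KVC" -> buffer=?????KVC????????? -> prefix_len=0
Fragment 2: offset=15 data="Uk" -> buffer=?????KVC???????Uk -> prefix_len=0
Fragment 3: offset=8 data="ZXia" -> buffer=?????KVCZXia???Uk -> prefix_len=0
Fragment 4: offset=12 data="RWQ" -> buffer=?????KVCZXiaRWQUk -> prefix_len=0
Fragment 5: offset=0 data="siaXW" -> buffer=siaXWKVCZXiaRWQUk -> prefix_len=17

Answer: 0 0 0 0 17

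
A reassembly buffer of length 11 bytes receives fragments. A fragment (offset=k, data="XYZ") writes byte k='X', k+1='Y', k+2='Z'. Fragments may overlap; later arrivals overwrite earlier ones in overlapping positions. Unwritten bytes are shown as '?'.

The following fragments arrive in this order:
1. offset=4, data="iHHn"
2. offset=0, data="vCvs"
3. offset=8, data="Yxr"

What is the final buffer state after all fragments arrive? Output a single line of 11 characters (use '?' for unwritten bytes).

Fragment 1: offset=4 data="iHHn" -> buffer=????iHHn???
Fragment 2: offset=0 data="vCvs" -> buffer=vCvsiHHn???
Fragment 3: offset=8 data="Yxr" -> buffer=vCvsiHHnYxr

Answer: vCvsiHHnYxr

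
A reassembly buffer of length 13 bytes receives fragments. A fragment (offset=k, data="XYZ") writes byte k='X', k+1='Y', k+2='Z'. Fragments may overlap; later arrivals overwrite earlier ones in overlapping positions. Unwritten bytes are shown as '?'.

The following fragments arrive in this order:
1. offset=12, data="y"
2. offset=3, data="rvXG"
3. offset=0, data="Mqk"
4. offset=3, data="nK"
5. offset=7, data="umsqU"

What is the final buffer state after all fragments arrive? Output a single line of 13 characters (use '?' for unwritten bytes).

Fragment 1: offset=12 data="y" -> buffer=????????????y
Fragment 2: offset=3 data="rvXG" -> buffer=???rvXG?????y
Fragment 3: offset=0 data="Mqk" -> buffer=MqkrvXG?????y
Fragment 4: offset=3 data="nK" -> buffer=MqknKXG?????y
Fragment 5: offset=7 data="umsqU" -> buffer=MqknKXGumsqUy

Answer: MqknKXGumsqUy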